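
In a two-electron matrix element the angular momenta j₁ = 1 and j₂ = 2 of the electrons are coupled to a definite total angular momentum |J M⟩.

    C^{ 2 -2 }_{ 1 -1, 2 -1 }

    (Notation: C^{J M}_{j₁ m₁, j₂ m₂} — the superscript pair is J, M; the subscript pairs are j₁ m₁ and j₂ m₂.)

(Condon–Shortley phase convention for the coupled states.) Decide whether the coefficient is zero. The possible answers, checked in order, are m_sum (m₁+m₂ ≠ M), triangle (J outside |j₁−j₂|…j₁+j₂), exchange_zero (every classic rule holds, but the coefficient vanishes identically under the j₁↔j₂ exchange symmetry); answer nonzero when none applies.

m-sum: m₁+m₂ = -1+(-1) = -2, M = -2  ✓
triangle: |j₁−j₂| = 1 ≤ J = 2 ≤ j₁+j₂ = 3  ✓
exchange: j₁≠j₂ or m₁≠m₂ — the exchange symmetry imposes no constraint here
value check: CG = −√(1/3) = -0.577350 ≠ 0

nonzero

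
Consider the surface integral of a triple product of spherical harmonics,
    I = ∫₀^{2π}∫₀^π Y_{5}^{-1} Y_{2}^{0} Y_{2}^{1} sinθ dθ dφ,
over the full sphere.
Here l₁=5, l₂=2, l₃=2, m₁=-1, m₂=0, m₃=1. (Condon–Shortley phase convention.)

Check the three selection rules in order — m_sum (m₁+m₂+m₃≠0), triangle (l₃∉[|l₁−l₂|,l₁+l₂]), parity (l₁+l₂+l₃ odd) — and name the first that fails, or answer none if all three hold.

triangle

Σmᵢ = 0  ✓
l₃∈[|l₁−l₂|,l₁+l₂]=[3,7] required, l₃=2 fails  ✗
Σlᵢ = 9 ⇒ odd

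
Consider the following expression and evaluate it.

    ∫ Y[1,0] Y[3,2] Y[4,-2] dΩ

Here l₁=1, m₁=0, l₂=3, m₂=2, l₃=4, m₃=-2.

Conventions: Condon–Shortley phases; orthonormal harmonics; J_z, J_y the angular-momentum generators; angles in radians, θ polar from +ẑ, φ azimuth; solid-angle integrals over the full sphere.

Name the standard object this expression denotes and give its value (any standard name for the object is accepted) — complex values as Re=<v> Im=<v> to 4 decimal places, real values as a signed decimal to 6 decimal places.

Gaunt coefficient, +0.213244

This is a Gaunt coefficient — the integral of a triple product of spherical harmonics over the sphere.
Checks pass: Σm=0; 8 even; l₃=4∈[2,4].
(2·1+1)(2·3+1)(2·4+1) = 189
Δ: 0! 2! 6! / 9! → 1/252
sum: t=0:+1/36 = 1/36
3j²(1 3 4; 0 0 0) = Δ·Π!·Σ² = 4/63  (sign +1)
sum: t=0:+1/120 = 1/120
3j²(1 3 4; 0 2 -2) = Δ·Π!·Σ² = 1/21  (sign +1)
combine: 4πI² = 189·4/63·1/21 = 4/7
take √, sign +1: I = 0.21324362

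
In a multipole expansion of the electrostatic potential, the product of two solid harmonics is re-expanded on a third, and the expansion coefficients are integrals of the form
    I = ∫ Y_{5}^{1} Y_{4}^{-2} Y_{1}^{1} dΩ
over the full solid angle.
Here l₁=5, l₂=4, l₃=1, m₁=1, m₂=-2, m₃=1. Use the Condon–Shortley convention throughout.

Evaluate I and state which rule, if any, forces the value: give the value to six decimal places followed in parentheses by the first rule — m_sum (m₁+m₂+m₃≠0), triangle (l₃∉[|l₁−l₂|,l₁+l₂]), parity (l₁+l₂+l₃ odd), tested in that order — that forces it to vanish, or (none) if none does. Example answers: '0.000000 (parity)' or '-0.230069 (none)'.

Checks pass: Σm=0; 10 even; l₃=1∈[1,9].
(2·5+1)(2·4+1)(2·1+1) = 297
Δ: 8! 2! 0! / 11! → 1/495
sum: t=4:+1/576 = 1/576
3j²(5 4 1; 0 0 0) = Δ·Π!·Σ² = 5/99  (sign -1)
sum: t=2:+1/2880 = 1/2880
3j²(5 4 1; 1 -2 1) = Δ·Π!·Σ² = 2/165  (sign +1)
combine: 4πI² = 297·5/99·2/165 = 2/11
take √, sign -1: I = -0.12028562
No selection rule forces the value: the integral is nonzero (none).

-0.120286 (none)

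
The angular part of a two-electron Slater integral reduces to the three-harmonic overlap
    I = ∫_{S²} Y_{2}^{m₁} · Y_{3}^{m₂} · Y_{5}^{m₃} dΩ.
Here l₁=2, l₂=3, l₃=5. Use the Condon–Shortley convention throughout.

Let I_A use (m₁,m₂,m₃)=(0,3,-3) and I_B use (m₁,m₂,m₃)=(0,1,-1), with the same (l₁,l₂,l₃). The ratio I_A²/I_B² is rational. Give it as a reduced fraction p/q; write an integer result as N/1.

l's match ⇒ only the (l;m) 3-j factors differ between A and B.
A: triangle coeff Δ(2,3,5) = 1/2310; Σ_t [0,0]: t=0:+1/2880 = 1/2880; (3j)²=2/165 [(2 3 5; 0 3 -3)], sign=+1
B: triangle coeff Δ(2,3,5) = 1/2310; Σ_t [0,0]: t=0:+1/192 = 1/192; (3j)²=3/77 [(2 3 5; 0 1 -1)], sign=+1
I_A²/I_B² = (2/165)/(3/77) = 14/45

14/45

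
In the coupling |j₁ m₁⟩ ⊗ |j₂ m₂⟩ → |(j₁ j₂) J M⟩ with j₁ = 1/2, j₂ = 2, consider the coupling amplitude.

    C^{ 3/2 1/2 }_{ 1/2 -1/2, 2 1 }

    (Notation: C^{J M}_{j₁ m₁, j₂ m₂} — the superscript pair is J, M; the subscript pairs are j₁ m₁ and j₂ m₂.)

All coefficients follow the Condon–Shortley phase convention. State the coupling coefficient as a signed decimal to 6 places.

-0.774597  (= −√(3/5))

j₁+j₂−J=1  J+j₁−j₂=0  J−j₁+j₂=3  j₁+j₂+J+1=5
(j₁±m₁, j₂±m₂, J±M) = (0,1,3,1,2,1)
P² = 12/5
sum k=1..1:
  [1] −1/2 = -1/2
S = -1/2
C² = P²·S² = 3/5 ; C = -0.774597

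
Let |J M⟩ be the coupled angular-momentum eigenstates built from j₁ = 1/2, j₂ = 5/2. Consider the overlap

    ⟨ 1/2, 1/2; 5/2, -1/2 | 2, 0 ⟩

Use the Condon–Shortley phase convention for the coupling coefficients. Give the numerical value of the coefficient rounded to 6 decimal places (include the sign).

j₁+j₂−J=1  J+j₁−j₂=0  J−j₁+j₂=4  j₁+j₂+J+1=6
(j₁±m₁, j₂±m₂, J±M) = (1,0,2,3,2,2)
P² = 8
sum k=0..0:
  [0] +1/4 = 1/4
S = 1/4
C² = P²·S² = 1/2 ; C = +0.707107

+√(1/2) = +0.707107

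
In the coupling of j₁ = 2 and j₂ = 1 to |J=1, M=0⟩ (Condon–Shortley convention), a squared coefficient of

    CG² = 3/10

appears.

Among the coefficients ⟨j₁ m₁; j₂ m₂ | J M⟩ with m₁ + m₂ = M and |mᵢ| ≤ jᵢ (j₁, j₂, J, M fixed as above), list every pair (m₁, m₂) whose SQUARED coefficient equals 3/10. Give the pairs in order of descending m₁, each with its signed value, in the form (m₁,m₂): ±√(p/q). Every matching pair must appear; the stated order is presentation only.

(1,-1): +√(3/10); (-1,1): +√(3/10)

Admissible pairs with m₁+m₂ = M = 0: (-1,1), (0,0), (1,-1)
  (m₁,m₂)=(1,-1): CG² = 3/10, CG = +√(3/10)   ← matches the target
  (m₁,m₂)=(0,0): CG² = 2/5, CG = −√(2/5)
  (m₁,m₂)=(-1,1): CG² = 3/10, CG = +√(3/10)   ← matches the target
Pairs with CG² = 3/10: (1,-1): +√(3/10); (-1,1): +√(3/10)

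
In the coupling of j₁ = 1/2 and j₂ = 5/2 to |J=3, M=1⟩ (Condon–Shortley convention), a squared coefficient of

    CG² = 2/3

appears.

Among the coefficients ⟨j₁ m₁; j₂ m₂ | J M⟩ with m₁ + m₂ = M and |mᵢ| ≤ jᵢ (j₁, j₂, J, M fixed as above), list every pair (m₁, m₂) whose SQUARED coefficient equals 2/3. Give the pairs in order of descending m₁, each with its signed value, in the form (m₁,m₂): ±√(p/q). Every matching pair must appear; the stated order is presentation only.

(1/2,1/2): +√(2/3)

Admissible pairs with m₁+m₂ = M = 1: (-1/2,3/2), (1/2,1/2)
  (m₁,m₂)=(1/2,1/2): CG² = 2/3, CG = +√(2/3)   ← matches the target
  (m₁,m₂)=(-1/2,3/2): CG² = 1/3, CG = +√(1/3)
Pairs with CG² = 2/3: (1/2,1/2): +√(2/3)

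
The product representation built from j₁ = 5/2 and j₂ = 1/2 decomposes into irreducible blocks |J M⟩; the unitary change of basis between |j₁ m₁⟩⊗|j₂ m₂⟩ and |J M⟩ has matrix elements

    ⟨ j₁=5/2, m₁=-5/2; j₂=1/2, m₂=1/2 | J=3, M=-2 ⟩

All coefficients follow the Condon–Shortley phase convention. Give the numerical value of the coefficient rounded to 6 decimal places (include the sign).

j₁+j₂−J=0  J+j₁−j₂=5  J−j₁+j₂=1  j₁+j₂+J+1=7
(j₁±m₁, j₂±m₂, J±M) = (0,5,1,0,1,5)
P² = 2400
sum k=0..0:
  [0] +1/120 = 1/120
S = 1/120
C² = P²·S² = 1/6 ; C = +0.408248

+0.408248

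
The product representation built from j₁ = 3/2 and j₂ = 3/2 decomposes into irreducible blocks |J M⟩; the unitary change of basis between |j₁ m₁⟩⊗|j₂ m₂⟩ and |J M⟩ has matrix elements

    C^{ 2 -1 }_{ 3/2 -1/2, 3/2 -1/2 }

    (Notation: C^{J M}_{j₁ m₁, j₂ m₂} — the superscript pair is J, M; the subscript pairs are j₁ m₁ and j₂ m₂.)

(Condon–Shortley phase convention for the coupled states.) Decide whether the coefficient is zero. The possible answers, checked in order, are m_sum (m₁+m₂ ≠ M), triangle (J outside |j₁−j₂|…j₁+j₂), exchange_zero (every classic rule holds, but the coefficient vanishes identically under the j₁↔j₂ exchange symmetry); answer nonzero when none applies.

exchange_zero

m-sum: m₁+m₂ = -1/2+(-1/2) = -1, M = -1  ✓
triangle: |j₁−j₂| = 0 ≤ J = 2 ≤ j₁+j₂ = 3  ✓
exchange: j₁=j₂ and m₁=m₂, and (−1)^(j₁+j₂−J) = (−1)^1 = −1 forces ⟨j₁m₁;j₂m₂|JM⟩ = −⟨j₂m₂;j₁m₁|JM⟩ = −⟨j₁m₁;j₂m₂|JM⟩ ⇒ the coefficient vanishes identically
Racah sum check: Σ_k collapses to 0 ⇒ CG = 0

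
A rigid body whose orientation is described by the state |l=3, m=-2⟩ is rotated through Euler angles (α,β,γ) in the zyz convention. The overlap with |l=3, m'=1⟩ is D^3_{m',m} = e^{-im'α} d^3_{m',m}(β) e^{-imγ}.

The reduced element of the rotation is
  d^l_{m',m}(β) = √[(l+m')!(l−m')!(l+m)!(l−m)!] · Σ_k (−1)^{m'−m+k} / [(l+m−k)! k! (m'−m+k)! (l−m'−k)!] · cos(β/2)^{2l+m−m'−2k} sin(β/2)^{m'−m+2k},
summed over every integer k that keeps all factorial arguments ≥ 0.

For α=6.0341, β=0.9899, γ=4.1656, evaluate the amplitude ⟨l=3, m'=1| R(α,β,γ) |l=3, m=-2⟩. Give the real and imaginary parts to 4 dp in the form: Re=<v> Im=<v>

Re=0.2620 Im=-0.2950

D^3_{1,-2}(6.0341,0.9899,4.1656) = e^{-i·1·6.0341}·d^3_{1,-2}(0.9899)·e^{-i·-2·4.1656}. Compute d first:
c=cos(0.989900/2)=0.879992, s=sin(0.989900/2)=0.474988; N=√[24·2·1·120]=75.894664
Admissible k: 0..1 (factorial args all ≥0)
  k=0: (−1)^3·75.8947/(12)·0.8800^3·0.4750^3 = -0.461864
  k=1: (−1)^4·75.8947/(24)·0.8800^1·0.4750^5 = +0.067281
d^3_{1,-2}(0.9899) = -0.461864 +0.067281 = -0.394583
Phases: e^{-i·(1)·6.0341}=+0.969138+0.246518i, e^{-i·(-2)·4.1656}=-0.459310+0.888276i ⇒ D=+0.262047-0.295004i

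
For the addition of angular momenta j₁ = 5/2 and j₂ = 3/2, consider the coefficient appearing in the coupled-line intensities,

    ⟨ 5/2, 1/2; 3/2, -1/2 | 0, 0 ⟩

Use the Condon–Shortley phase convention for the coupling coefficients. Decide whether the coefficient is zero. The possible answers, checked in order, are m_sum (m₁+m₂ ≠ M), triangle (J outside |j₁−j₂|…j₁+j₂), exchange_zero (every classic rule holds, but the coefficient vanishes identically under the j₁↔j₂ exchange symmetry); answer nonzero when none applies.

triangle

m-sum: m₁+m₂ = 1/2+(-1/2) = 0, M = 0  ✓
triangle: need |j₁−j₂| ≤ J ≤ j₁+j₂, i.e. J ∈ [1, 4]; J = 0 is outside ✗ ⇒ coefficient is 0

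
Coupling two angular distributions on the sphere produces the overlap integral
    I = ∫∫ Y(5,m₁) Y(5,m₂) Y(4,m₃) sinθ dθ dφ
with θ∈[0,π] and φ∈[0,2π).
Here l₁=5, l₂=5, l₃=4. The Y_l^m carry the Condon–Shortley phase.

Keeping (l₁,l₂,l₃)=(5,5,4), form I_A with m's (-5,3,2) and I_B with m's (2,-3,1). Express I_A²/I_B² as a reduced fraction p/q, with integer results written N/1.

12/5

Same 5,5,4: normalisation and zero-m 3j drop out of the ratio.
A: Δ: 6! 4! 4! / 15! → 1/3153150; sum: t=6:+1/69120 = 1/69120; 3j²(5 5 4; -5 3 2) = Δ·Π!·Σ² = 4/143  (sign +1)
B: Δ: 6! 4! 4! / 15! → 1/3153150; sum: t=0:+1/17280 t=1:−1/2880 t=2:+1/6912 = -1/6912; 3j²(5 5 4; 2 -3 1) = Δ·Π!·Σ² = 5/429  (sign +1)
I_A²/I_B² = (4/143)/(5/429) = 12/5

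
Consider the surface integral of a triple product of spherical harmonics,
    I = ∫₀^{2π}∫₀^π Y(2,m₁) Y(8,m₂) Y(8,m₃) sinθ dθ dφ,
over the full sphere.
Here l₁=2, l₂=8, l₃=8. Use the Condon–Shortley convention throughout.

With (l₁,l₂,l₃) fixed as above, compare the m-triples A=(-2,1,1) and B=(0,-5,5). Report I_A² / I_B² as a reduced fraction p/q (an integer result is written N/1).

l's match ⇒ only the (l;m) 3-j factors differ between A and B.
A: triangle coeff Δ(2,8,8) = 1/348840; Σ_t [2,2]: t=2:+1/101606400 = 1/101606400; (3j)²=36/1615 [(2 8 8; -2 1 1)], sign=-1
B: triangle coeff Δ(2,8,8) = 1/348840; Σ_t [0,2]: t=0:+1/958003200 t=1:−1/958003200 t=2:+1/24908083200 = 1/24908083200; (3j)²=1/38760 [(2 8 8; 0 -5 5)], sign=-1
I_A²/I_B² = (36/1615)/(1/38760) = 864/1

864/1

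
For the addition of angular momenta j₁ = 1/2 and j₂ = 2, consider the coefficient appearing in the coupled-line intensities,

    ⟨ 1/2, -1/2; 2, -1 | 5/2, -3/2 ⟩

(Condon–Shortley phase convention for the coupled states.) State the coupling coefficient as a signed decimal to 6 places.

+√(4/5) = +0.894427

triangle: 0!·1!·4!/6! = 24/720
(j±m)!: 0!·1!·1!·3!·1!·4! = 144
prefactor² = (2J+1)·Δ·N² = 144/5
  k=0: +1/(0!·0!·1!·1!·0!·3!) = 1/6
Σ = 1/6  ⇒  CG² = 144/5·(1/6)² = 4/5
CG = +√(4/5) = +0.894427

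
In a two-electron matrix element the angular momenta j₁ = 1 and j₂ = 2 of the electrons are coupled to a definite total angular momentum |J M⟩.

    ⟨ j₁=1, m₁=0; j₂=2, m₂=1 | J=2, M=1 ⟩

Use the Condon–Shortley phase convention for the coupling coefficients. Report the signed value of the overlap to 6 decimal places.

j₁+j₂−J=1  J+j₁−j₂=1  J−j₁+j₂=3  j₁+j₂+J+1=6
(j₁±m₁, j₂±m₂, J±M) = (1,1,3,1,3,1)
P² = 3/2
sum k=0..1:
  [0] +1/6 = 1/6
  [1] −1/2 = -1/2
S = -1/3
C² = P²·S² = 1/6 ; C = -0.408248

-0.408248  (= −√(1/6))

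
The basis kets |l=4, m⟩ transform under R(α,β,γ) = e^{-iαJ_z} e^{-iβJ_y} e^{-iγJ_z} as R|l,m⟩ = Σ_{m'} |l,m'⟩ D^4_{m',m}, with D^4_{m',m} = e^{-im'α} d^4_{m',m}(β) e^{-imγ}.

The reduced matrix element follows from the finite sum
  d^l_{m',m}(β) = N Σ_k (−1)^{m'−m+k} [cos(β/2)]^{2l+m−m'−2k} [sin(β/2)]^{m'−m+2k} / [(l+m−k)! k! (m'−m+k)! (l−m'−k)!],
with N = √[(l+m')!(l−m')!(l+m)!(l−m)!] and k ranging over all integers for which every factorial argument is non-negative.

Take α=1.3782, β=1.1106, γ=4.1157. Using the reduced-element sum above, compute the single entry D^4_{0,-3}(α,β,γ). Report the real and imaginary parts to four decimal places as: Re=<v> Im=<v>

Re=-0.4611 Im=0.1028

D^4_{0,-3}(1.3782,1.1106,4.1157) = e^{-i·0·1.3782}·d^4_{0,-3}(1.1106)·e^{-i·-3·4.1157}. Compute d first:
Half-angle: c=0.849742, s=0.527198. N=√(24·24·1·5040)=1703.830978
k: max(0,(-3)−(0))=0 … min(4+(-3),4−(0))=1
  k=0: (−1)^3·1703.8310/(144)·0.8497^5·0.5272^3 = -0.768108
  k=1: (−1)^4·1703.8310/(144)·0.8497^3·0.5272^5 = +0.295662
d^4_{0,-3}(1.1106) = -0.768108 +0.295662 = -0.472446
D = (+1.000000+0.000000i)·(-0.472446)·(+0.976056-0.217518i) = -0.461134+0.102765i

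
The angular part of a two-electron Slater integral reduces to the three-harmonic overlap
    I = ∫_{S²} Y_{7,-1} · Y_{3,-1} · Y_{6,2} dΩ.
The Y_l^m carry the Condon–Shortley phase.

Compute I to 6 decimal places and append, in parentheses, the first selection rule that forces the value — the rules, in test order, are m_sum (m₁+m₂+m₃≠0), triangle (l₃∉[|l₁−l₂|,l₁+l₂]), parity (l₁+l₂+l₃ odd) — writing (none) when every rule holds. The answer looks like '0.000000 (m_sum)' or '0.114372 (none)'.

m-sum 0 ✓  L=16 even ✓  4≤6≤10 ✓
Π(2lᵢ+1) = 15×7×13 = 1365
triangle coeff Δ(7,3,6) = 1/2042040
Σ_t [1,3]: t=1:−1/207360 t=2:+1/57600 t=3:−1/207360 = 1/129600
(3j)²=168/12155 [(7 3 6; 0 0 0)], sign=+1
Σ_t [0,2]: t=0:+1/3870720 t=1:−1/181440 t=2:+1/138240 = 23/11612160
(3j)²=529/204204 [(7 3 6; -1 -1 2)], sign=+1
⇒ 4πI² = 22218/454597
I = (+1)√(22218/454597/(4π)) = 0.06236404
No selection rule forces the value: the integral is nonzero (none).

0.062364 (none)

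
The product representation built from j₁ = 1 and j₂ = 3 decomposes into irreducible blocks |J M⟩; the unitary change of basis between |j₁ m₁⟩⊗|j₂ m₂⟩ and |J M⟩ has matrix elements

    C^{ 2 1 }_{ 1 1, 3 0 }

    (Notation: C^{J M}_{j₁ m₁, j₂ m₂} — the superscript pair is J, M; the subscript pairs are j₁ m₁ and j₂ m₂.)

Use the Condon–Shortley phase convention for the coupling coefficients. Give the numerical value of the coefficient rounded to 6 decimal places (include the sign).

+0.377964

j₁+j₂−J=2  J+j₁−j₂=0  J−j₁+j₂=4  j₁+j₂+J+1=7
(j₁±m₁, j₂±m₂, J±M) = (2,0,3,3,3,1)
P² = 144/7
sum k=0..0:
  [0] +1/12 = 1/12
S = 1/12
C² = P²·S² = 1/7 ; C = +0.377964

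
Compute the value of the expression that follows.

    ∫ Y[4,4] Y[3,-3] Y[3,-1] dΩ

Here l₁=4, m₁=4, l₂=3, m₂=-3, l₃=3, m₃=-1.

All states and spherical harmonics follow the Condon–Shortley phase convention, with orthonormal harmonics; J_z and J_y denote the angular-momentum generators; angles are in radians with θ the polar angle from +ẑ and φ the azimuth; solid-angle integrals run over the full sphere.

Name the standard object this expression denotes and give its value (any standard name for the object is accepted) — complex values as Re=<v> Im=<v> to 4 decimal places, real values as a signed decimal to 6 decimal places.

Gaunt coefficient, -0.166198

This is a Gaunt coefficient — the integral of a triple product of spherical harmonics over the sphere.
Checks pass: Σm=0; 10 even; l₃=3∈[1,7].
(2·4+1)(2·3+1)(2·3+1) = 441
Δ: 4! 4! 2! / 11! → 1/34650
sum: t=1:−1/72 t=2:+1/16 t=3:−1/72 = 5/144
3j²(4 3 3; 0 0 0) = Δ·Π!·Σ² = 2/77  (sign -1)
sum: t=0:+1/1152 = 1/1152
3j²(4 3 3; 4 -3 -1) = Δ·Π!·Σ² = 1/33  (sign +1)
combine: 4πI² = 441·2/77·1/33 = 42/121
take √, sign -1: I = -0.16619847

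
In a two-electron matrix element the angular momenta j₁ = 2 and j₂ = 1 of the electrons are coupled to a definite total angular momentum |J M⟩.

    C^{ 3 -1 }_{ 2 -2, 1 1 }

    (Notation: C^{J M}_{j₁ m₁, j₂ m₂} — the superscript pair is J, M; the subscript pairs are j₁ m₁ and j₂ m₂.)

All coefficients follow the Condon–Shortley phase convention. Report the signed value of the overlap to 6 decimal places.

j₁+j₂−J=0  J+j₁−j₂=4  J−j₁+j₂=2  j₁+j₂+J+1=7
(j₁±m₁, j₂±m₂, J±M) = (0,4,2,0,2,4)
P² = 768/5
sum k=0..0:
  [0] +1/48 = 1/48
S = 1/48
C² = P²·S² = 1/15 ; C = +0.258199

+0.258199  (= +√(1/15))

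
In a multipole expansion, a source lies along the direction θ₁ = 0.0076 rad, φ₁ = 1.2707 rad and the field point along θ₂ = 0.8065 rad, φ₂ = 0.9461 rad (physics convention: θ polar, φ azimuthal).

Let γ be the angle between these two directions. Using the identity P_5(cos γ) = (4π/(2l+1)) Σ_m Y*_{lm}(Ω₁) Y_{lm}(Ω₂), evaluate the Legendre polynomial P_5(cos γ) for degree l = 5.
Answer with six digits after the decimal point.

-0.360852

Expand P_5 via completeness: Σ_{m} conj(Y_{5,m}) at Ω₁ times Y_{5,m} at Ω₂ —
  term(m=-5) = (-0.000000, 0.000000)   from Y*(Ω₁)=(0.000000, 0.000000), Y(Ω₂)=(0.001648, 0.090963)
  term(m=-4) = (0.000000, 0.000000)   from Y*(Ω₁)=(0.000000, -0.000000), Y(Ω₂)=(-0.220758, 0.165329)
  term(m=-3) = (0.000000, 0.000000)   from Y*(Ω₁)=(-0.000001, -0.000001), Y(Ω₂)=(-0.411092, -0.128650)
  term(m=-2) = (0.000042, 0.000032)   from Y*(Ω₁)=(-0.000162, 0.000111), Y(Ω₂)=(-0.084313, -0.253233)
  term(m=-1) = (-0.003790, -0.001275)   from Y*(Ω₁)=(0.005755, 0.018599), Y(Ω₂)=(-0.120118, 0.166594)
  term(m=+0) = (-0.308377, 0.000000)   from Y*(Ω₁)=(0.935197, -0.000000), Y(Ω₂)=(-0.329745, 0.000000)
  term(m=+1) = (-0.003790, 0.001275)   from Y*(Ω₁)=(-0.005755, 0.018599), Y(Ω₂)=(0.120118, 0.166594)
  term(m=+2) = (0.000042, -0.000032)   from Y*(Ω₁)=(-0.000162, -0.000111), Y(Ω₂)=(-0.084313, 0.253233)
  term(m=+3) = (0.000000, -0.000000)   from Y*(Ω₁)=(0.000001, -0.000001), Y(Ω₂)=(0.411092, -0.128650)
  term(m=+4) = (0.000000, -0.000000)   from Y*(Ω₁)=(0.000000, 0.000000), Y(Ω₂)=(-0.220758, -0.165329)
  term(m=+5) = (-0.000000, -0.000000)   from Y*(Ω₁)=(-0.000000, 0.000000), Y(Ω₂)=(-0.001648, 0.090963)
Accumulated sum (-0.315872, -0.000000); after 4π/(2l+1) scaling, (-0.360852, -0.000000) ⇒ P_5 = -0.360852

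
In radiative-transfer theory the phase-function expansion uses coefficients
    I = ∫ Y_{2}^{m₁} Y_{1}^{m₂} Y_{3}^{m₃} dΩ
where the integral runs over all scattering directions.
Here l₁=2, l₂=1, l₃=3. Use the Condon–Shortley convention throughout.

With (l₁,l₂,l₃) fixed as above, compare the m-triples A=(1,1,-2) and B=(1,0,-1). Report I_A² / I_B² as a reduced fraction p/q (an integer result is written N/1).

Same 2,1,3: normalisation and zero-m 3j drop out of the ratio.
A: Δ: 0! 4! 2! / 7! → 1/105; sum: t=0:+1/12 = 1/12; 3j²(2 1 3; 1 1 -2) = Δ·Π!·Σ² = 2/21  (sign -1)
B: Δ: 0! 4! 2! / 7! → 1/105; sum: t=0:+1/6 = 1/6; 3j²(2 1 3; 1 0 -1) = Δ·Π!·Σ² = 8/105  (sign +1)
I_A²/I_B² = (2/21)/(8/105) = 5/4

5/4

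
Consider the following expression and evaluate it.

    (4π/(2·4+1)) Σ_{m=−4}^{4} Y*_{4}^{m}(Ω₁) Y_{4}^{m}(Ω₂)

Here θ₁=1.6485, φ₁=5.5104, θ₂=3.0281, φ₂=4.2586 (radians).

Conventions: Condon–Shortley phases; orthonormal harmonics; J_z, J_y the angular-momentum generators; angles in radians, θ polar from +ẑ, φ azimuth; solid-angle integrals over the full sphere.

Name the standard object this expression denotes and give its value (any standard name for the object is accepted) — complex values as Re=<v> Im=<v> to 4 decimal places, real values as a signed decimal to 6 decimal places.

This sum is the spherical-harmonic addition theorem: it equals the Legendre polynomial P_l(cos γ) of the angle γ between the two directions.
Addition theorem: P_4(cos γ) = (4π/9) Σ_m Y*_{lm}(Ω₁) Y_{lm}(Ω₂), m = −4…4:
  term(m=-4) = +0.000009-0.000030i   from Y*(Ω₁)=-0.436659-0.022049i, Y(Ω₂)=-0.000018+0.000071i
  term(m=-3) = -0.000142-0.000100i   from Y*(Ω₁)=+0.065459+0.070610i, Y(Ω₂)=-0.001767+0.000376i
  term(m=-2) = +0.006487-0.004810i   from Y*(Ω₁)=-0.008033+0.318381i, Y(Ω₂)=-0.015611-0.019982i
  term(m=-1) = -0.007069-0.021404i   from Y*(Ω₁)=+0.077535-0.075604i, Y(Ω₂)=+0.091247-0.187083i
  term(m=+0) = +0.236494+0.000000i   from Y*(Ω₁)=+0.298368-0.000000i, Y(Ω₂)=+0.792624+0.000000i
  term(m=+1) = -0.007069+0.021404i   from Y*(Ω₁)=-0.077535-0.075604i, Y(Ω₂)=-0.091247-0.187083i
  term(m=+2) = +0.006487+0.004810i   from Y*(Ω₁)=-0.008033-0.318381i, Y(Ω₂)=-0.015611+0.019982i
  term(m=+3) = -0.000142+0.000100i   from Y*(Ω₁)=-0.065459+0.070610i, Y(Ω₂)=+0.001767+0.000376i
  term(m=+4) = +0.000009+0.000030i   from Y*(Ω₁)=-0.436659+0.022049i, Y(Ω₂)=-0.000018-0.000071i
Accumulated sum +0.235064-0.000000i; after 4π/(2l+1) scaling, +0.328211-0.000000i ⇒ P_4 = 0.328211

Legendre polynomial (addition theorem), +0.328211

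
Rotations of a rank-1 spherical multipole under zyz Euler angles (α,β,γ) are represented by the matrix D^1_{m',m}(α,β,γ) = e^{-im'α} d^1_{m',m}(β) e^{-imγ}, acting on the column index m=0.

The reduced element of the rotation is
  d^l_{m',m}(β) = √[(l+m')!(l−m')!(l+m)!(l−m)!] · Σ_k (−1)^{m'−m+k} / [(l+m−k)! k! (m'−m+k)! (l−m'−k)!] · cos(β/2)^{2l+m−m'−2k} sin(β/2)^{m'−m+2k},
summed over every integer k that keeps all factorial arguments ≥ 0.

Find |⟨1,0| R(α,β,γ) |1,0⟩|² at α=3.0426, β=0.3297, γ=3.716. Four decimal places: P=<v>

P=0.8952

Split into d^1_{0,0}(β=0.3297) × two z-phases.
Half-angle: c=0.986443, s=0.164104. N=√(1·1·1·1)=1.000000
Admissible k: 0..1 (factorial args all ≥0)
  k=0: (−1)^0·1.0000/(1)·0.9864^2·0.1641^0 = +0.973070
  k=1: (−1)^1·1.0000/(1)·0.9864^0·0.1641^2 = -0.026930
d^1_{0,0}(0.3297) = +0.973070 -0.026930 = +0.946140
|D^1_{0,0}|² = |d^1_{0,0}(β)|² = (+0.946140)² = 0.895180 (the z-rotation phases have unit modulus)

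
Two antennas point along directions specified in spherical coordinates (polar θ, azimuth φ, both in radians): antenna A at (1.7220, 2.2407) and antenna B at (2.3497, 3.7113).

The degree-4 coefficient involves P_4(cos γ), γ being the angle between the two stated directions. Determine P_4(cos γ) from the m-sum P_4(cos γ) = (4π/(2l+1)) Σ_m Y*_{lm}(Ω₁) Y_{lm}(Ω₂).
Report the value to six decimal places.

Expand P_4 via completeness: Σ_{m} conj(Y_{4,m}) at Ω₁ times Y_{4,m} at Ω₂ —
  m=-4: (-0.378371+0.188396i) × (-0.073830-0.086239i) = +0.044182+0.018721i  (running Σ = +0.044182+0.018721i)
  m=-3: (-0.164891-0.077409i) × (-0.043703-0.313928i) = -0.017095+0.055147i  (running Σ = +0.027088+0.073868i)
  m=-2: (+0.062961+0.267705i) × (+0.173892-0.377783i) = +0.112083+0.022766i  (running Σ = +0.139171+0.096634i)
  m=-1: (-0.124277+0.156896i) × (+0.090529-0.057989i) = -0.002152+0.021410i  (running Σ = +0.137018+0.118044i)
  m=0: (+0.247258-0.000000i) × (-0.347082+0.000000i) = -0.085819+0.000000i  (running Σ = +0.051199+0.118044i)
  m=1: (+0.124277+0.156896i) × (-0.090529-0.057989i) = -0.002152-0.021410i  (running Σ = +0.049047+0.096634i)
  m=2: (+0.062961-0.267705i) × (+0.173892+0.377783i) = +0.112083-0.022766i  (running Σ = +0.161130+0.073868i)
  m=3: (+0.164891-0.077409i) × (+0.043703-0.313928i) = -0.017095-0.055147i  (running Σ = +0.144035+0.018721i)
  m=4: (-0.378371-0.188396i) × (-0.073830+0.086239i) = +0.044182-0.018721i  (running Σ = +0.188218+0.000000i)
Accumulated sum +0.188218+0.000000i; after 4π/(2l+1) scaling, +0.262802+0.000000i ⇒ P_4 = 0.262802

0.262802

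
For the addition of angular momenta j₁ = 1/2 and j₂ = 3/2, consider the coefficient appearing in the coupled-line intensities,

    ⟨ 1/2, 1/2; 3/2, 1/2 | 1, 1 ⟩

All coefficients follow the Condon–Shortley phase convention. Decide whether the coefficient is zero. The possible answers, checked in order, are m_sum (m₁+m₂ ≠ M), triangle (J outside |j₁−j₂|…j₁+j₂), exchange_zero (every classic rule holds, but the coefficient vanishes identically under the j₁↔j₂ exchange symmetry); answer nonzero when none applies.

m-sum: m₁+m₂ = 1/2+1/2 = 1, M = 1  ✓
triangle: |j₁−j₂| = 1 ≤ J = 1 ≤ j₁+j₂ = 2  ✓
exchange: j₁≠j₂ or m₁≠m₂ — the exchange symmetry imposes no constraint here
value check: CG = +√(1/4) = +0.500000 ≠ 0

nonzero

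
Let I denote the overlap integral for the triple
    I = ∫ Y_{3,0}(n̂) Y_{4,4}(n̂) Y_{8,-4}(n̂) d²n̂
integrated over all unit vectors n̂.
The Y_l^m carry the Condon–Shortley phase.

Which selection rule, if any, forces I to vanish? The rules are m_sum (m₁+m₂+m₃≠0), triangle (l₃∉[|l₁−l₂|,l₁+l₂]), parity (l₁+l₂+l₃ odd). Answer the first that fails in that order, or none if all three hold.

triangle

m₁+m₂+m₃ = 0 + 4 − 4 = 0  ✓
triangle: need |l₁−l₂| ≤ l₃ ≤ l₁+l₂ = [1,7]; l₃=8 is outside  ✗
parity: l₁+l₂+l₃ = 15 is odd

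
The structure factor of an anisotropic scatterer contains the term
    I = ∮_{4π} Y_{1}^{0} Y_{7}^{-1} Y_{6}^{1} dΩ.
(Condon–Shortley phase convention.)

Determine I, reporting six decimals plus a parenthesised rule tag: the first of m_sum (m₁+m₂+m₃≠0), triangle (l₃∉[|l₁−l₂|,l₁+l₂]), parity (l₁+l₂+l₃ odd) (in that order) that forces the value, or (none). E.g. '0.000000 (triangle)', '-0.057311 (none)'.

-0.242415 (none)

Checks pass: Σm=0; 14 even; l₃=6∈[6,8].
(2·1+1)(2·7+1)(2·6+1) = 585
Δ: 2! 0! 12! / 15! → 1/1365
sum: t=1:−1/518400 = -1/518400
3j²(1 7 6; 0 0 0) = Δ·Π!·Σ² = 7/195  (sign -1)
sum: t=1:−1/604800 = -1/604800
3j²(1 7 6; 0 -1 1) = Δ·Π!·Σ² = 16/455  (sign +1)
combine: 4πI² = 585·7/195·16/455 = 48/65
take √, sign -1: I = -0.24241473
No selection rule forces the value: the integral is nonzero (none).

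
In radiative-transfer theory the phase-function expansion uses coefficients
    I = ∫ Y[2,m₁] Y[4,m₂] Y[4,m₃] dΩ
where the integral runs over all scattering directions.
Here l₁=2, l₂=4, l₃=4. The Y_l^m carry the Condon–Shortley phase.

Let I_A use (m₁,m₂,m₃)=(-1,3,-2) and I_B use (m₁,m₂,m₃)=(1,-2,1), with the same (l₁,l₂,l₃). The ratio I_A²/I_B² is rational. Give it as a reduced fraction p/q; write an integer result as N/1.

175/81

Same 2,4,4: normalisation and zero-m 3j drop out of the ratio.
A: Δ: 2! 2! 6! / 11! → 1/13860; sum: t=1:−1/1440 t=2:+1/240 = 1/288; 3j²(2 4 4; -1 3 -2) = Δ·Π!·Σ² = 5/132  (sign +1)
B: Δ: 2! 2! 6! / 11! → 1/13860; sum: t=0:+1/96 t=1:−1/240 = 1/160; 3j²(2 4 4; 1 -2 1) = Δ·Π!·Σ² = 27/1540  (sign -1)
I_A²/I_B² = (5/132)/(27/1540) = 175/81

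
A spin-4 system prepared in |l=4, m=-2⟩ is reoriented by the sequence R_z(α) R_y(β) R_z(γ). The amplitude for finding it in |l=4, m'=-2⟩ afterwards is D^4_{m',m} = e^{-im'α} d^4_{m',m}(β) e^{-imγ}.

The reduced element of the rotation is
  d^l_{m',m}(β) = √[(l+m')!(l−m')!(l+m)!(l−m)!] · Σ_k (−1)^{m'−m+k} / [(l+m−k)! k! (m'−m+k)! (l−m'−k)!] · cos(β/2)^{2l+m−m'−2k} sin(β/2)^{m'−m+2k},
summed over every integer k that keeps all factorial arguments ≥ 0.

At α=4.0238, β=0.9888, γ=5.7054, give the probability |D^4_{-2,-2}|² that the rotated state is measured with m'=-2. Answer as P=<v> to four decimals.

D^4_{-2,-2}(4.0238,0.9888,5.7054) = e^{-i·-2·4.0238}·d^4_{-2,-2}(0.9888)·e^{-i·-2·5.7054}. Compute d first:
Half-angle: c=0.880254, s=0.474504. N=√(2·720·2·720)=1440.000000
The bounds max(0,m−m')=0 and min(l+m,l−m')=2 give 3 terms
  k=0: (−1)^0·1440.0000/(1440)·0.8803^8·0.4745^0 = +0.360464
  k=1: (−1)^1·1440.0000/(120)·0.8803^6·0.4745^2 = -1.256918
  k=2: (−1)^2·1440.0000/(96)·0.8803^4·0.4745^4 = +0.456542
d^4_{-2,-2}(0.9888) = +0.360464 -1.256918 +0.456542 = -0.439912
|D^4_{-2,-2}|² = |d^4_{-2,-2}(β)|² = (-0.439912)² = 0.193523 (the z-rotation phases have unit modulus)

P=0.1935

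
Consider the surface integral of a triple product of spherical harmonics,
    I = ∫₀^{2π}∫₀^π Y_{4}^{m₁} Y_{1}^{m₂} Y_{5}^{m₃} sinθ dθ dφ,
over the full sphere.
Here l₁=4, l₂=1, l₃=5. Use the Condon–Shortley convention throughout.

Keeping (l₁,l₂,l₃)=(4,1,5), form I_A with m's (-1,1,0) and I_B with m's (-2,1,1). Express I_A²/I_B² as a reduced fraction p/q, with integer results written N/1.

Same 4,1,5: normalisation and zero-m 3j drop out of the ratio.
A: Δ: 0! 8! 2! / 11! → 1/495; sum: t=0:+1/1440 = 1/1440; 3j²(4 1 5; -1 1 0) = Δ·Π!·Σ² = 2/99  (sign -1)
B: Δ: 0! 8! 2! / 11! → 1/495; sum: t=0:+1/2880 = 1/2880; 3j²(4 1 5; -2 1 1) = Δ·Π!·Σ² = 2/165  (sign +1)
I_A²/I_B² = (2/99)/(2/165) = 5/3

5/3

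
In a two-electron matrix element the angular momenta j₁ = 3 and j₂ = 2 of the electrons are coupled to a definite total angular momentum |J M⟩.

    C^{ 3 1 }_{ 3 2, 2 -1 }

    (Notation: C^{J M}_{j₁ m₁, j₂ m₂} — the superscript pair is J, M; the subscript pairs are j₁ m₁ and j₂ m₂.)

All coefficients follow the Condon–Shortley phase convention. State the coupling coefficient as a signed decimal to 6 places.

+√(1/4) ≈ +0.500000

triangle: 2!·4!·2!/9! = 96/362880
(j±m)!: 5!·1!·1!·3!·4!·2! = 34560
prefactor² = (2J+1)·Δ·N² = 64
  k=0: +1/(0!·2!·1!·1!·3!·1!) = 1/12
  k=1: −1/(1!·1!·0!·0!·4!·2!) = -1/48
Σ = 1/16  ⇒  CG² = 64·(1/16)² = 1/4
CG = +√(1/4) = +0.500000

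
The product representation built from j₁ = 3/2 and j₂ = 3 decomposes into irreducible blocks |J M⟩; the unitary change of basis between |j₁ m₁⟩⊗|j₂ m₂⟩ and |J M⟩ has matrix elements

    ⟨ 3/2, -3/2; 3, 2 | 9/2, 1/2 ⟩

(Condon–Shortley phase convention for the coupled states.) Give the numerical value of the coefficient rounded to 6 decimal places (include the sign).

triangle: 0!*3!*6!/10! = 4320/3628800
(j±m)!: 0!*3!*5!*1!*5!*4! = 2073600
prefactor² = (2J+1)*Δ*N² = 172800/7
  k=0: +1/(0!*0!*3!*5!*0!*1!) = 1/720
Σ = 1/720  ⇒  CG² = 172800/7*(1/720)² = 1/21
CG = +√(1/21) = +0.218218

+√(1/21) ≈ +0.218218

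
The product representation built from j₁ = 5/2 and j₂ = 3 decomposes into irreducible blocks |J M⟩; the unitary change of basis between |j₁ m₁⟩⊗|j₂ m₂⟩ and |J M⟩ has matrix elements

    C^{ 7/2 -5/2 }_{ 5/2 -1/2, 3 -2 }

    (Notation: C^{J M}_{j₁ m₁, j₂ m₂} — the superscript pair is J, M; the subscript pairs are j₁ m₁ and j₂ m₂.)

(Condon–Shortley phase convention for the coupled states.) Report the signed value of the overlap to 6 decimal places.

j₁+j₂−J=2  J+j₁−j₂=3  J−j₁+j₂=4  j₁+j₂+J+1=10
(j₁±m₁, j₂±m₂, J±M) = (2,3,1,5,1,6)
P² = 4608/7
sum k=0..1:
  [0] +1/72 = 1/72
  [1] −1/48 = -1/48
S = -1/144
C² = P²·S² = 2/63 ; C = -0.178174

-0.178174  (= −√(2/63))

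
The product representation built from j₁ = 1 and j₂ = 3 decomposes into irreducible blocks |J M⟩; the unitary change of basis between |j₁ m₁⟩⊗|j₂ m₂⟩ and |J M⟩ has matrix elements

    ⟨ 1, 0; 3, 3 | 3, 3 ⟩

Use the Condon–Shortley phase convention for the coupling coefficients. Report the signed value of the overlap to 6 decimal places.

triangle: 1!×1!×5!/8! = 120/40320
(j±m)!: 1!×1!×6!×0!×6!×0! = 518400
prefactor² = (2J+1)×Δ×N² = 10800
  k=1: −1/(1!×0!×0!×5!×1!×0!) = -1/120
Σ = -1/120  ⇒  CG² = 10800×(-1/120)² = 3/4
CG = −√(3/4) = -0.866025

-0.866025  (= −√(3/4))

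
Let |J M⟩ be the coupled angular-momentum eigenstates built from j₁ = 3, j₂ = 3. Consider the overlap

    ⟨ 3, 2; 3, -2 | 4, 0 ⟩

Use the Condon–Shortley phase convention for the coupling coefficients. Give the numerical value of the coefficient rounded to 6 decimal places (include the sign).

j₁+j₂−J=2  J+j₁−j₂=4  J−j₁+j₂=4  j₁+j₂+J+1=11
(j₁±m₁, j₂±m₂, J±M) = (5,1,1,5,4,4)
P² = 165888/77
sum k=0..1:
  [0] +1/72 = 1/72
  [1] −1/576 = -1/576
S = 7/576
C² = P²·S² = 7/22 ; C = +0.564076

+√(7/22) = +0.564076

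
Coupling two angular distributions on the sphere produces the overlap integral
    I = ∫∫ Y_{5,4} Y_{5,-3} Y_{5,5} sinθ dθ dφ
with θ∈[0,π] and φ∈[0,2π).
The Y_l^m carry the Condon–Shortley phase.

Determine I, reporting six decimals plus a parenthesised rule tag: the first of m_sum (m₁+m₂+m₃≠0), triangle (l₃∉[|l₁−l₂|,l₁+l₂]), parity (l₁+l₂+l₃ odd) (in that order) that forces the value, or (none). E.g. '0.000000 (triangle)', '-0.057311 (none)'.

m-sum = 4 − 3 + 5 = 6 ≠ 0 ⇒ I = 0

0.000000 (m_sum)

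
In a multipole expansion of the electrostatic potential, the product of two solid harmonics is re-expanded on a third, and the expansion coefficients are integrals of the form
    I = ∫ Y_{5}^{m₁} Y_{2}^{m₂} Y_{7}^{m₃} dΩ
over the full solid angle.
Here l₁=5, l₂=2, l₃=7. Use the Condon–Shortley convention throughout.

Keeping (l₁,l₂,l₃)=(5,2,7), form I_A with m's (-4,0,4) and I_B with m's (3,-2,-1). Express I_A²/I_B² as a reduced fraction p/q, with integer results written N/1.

11/1

Shared (l₁,l₂,l₃)=(5,2,7): N and (l;000)² cancel in I_A²/I_B².
A: Δ = 0!·10!·4!/15! = 1/15015; Racah Σ t=0..0: t=0:+1/1451520 = 1/1451520; ⇒ 3j(5 2 7; -4 0 4)² = 1/91, sgn -1
B: Δ = 0!·10!·4!/15! = 1/15015; Racah Σ t=0..0: t=0:+1/1935360 = 1/1935360; ⇒ 3j(5 2 7; 3 -2 -1)² = 1/1001, sgn +1
I_A²/I_B² = (1/91)/(1/1001) = 11/1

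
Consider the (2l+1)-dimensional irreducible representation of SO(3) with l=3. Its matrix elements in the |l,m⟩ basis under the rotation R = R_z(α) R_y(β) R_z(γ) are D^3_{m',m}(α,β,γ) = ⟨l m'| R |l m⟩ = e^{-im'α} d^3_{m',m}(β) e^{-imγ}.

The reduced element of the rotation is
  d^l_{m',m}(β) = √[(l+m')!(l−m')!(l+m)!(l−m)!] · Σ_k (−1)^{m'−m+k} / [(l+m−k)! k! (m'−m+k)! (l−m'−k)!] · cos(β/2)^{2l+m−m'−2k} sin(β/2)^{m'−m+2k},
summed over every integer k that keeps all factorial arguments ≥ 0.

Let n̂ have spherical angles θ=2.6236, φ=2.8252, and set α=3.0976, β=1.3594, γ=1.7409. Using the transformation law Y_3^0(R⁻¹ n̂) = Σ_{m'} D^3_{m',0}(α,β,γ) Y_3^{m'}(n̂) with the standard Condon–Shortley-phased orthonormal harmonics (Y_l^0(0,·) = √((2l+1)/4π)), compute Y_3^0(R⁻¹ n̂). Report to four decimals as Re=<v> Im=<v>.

Re=-0.2752 Im=0.0000

Need the full column D^3_{m',0} for m'=−3..3 at α=3.0976, β=1.3594, γ=1.7409.
cos(β/2)=0.777761, sin(β/2)=0.628560
d^3_{-3,0}: single k=3 term ⇒ +0.522509;  D = -0.517965+0.068760i
d^3_{-2,0}: k∈[2..3] ⇒ +0.791843 -0.517177 = +0.274666;  D = +0.273603-0.024135i
d^3_{-1,0}: k∈[1..3] ⇒ +0.619682 -1.214201 +0.264344 = -0.330175;  D = +0.329855-0.014521i
d^3_{0,0}: k∈[0..3] ⇒ +0.221349 -1.301131 +0.849809 -0.061671 = -0.291643;  D = -0.291643+0.000000i
d^3_{1,0}: k∈[0..2] ⇒ -0.619682 +1.214201 -0.264344 = +0.330175;  D = -0.329855-0.014521i
d^3_{2,0}: k∈[0..1] ⇒ +0.791843 -0.517177 = +0.274666;  D = +0.273603+0.024135i
d^3_{3,0}: single k=0 term ⇒ -0.522509;  D = +0.517965+0.068760i
Y_3^{m'}(θ=2.6236,φ=2.8252) and Σ D·Y over m':
  (-0.5180+0.0688i)·(-0.0295-0.0412i)  (+0.2736-0.0241i)·(-0.1755-0.1287i)  (+0.3299-0.0145i)·(-0.4219-0.1381i)  (-0.2916+0.0000i)·(-0.2510+0.0000i)  (-0.3299-0.0145i)·(+0.4219-0.1381i)  (+0.2736+0.0241i)·(-0.1755+0.1287i)  (+0.5180+0.0688i)·(+0.0295-0.0412i)
Y_3^0(R⁻¹ n̂) = -0.275182+0.000000i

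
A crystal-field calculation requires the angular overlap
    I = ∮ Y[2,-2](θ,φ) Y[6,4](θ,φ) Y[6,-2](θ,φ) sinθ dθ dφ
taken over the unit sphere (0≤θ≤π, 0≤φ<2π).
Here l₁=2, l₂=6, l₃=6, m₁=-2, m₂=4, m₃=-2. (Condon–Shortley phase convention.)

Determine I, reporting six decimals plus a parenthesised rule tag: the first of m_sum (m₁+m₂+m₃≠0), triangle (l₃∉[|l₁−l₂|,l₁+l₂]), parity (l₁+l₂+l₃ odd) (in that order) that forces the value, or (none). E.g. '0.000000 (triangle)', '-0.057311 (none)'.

-0.153870 (none)

m-sum 0 ✓  L=14 even ✓  4≤6≤8 ✓
Π(2lᵢ+1) = 5×13×13 = 845
triangle coeff Δ(2,6,6) = 1/90090
Σ_t [0,2]: t=0:+1/69120 t=1:−1/14400 t=2:+1/69120 = -7/172800
(3j)²=14/715 [(2 6 6; 0 0 0)], sign=-1
Σ_t [2,2]: t=2:+1/322560 = 1/322560
(3j)²=18/1001 [(2 6 6; -2 4 -2)], sign=+1
⇒ 4πI² = 36/121
I = (-1)√(36/121/(4π)) = -0.15386989
No selection rule forces the value: the integral is nonzero (none).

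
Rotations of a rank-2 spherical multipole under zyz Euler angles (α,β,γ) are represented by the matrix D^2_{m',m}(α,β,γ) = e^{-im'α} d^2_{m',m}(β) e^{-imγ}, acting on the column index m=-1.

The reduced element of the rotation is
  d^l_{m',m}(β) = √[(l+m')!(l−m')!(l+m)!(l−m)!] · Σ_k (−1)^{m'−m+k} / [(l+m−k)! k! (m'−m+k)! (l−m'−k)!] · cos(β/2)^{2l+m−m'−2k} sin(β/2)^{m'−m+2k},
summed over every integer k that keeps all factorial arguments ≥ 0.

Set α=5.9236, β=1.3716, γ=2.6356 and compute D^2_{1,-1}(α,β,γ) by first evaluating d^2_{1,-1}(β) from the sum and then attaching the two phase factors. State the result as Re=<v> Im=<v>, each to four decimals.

Re=-0.5538 Im=0.0817

First d^2_{1,-1}(β=1.3716), then the phase factors e^{-i(1)α} and e^{-i(-1)γ}:
With c≡cos(β/2)=0.773913 and s≡sin(β/2)=0.633292, N=[6·1·1·6]^{1/2}=6.000000
k: max(0,(-1)−(1))=0 … min(2+(-1),2−(1))=1
  k=0: (−1)^2·6.0000/(2)·0.7739^2·0.6333^2 = +0.720632
  k=1: (−1)^3·6.0000/(6)·0.7739^0·0.6333^4 = -0.160848
d^2_{1,-1}(1.3716) = +0.720632 -0.160848 = +0.559784
Phases: e^{-i·(1)·5.9236}=+0.936043+0.351886i, e^{-i·(-1)·2.6356}=-0.874694+0.484676i ⇒ D=-0.553795+0.081664i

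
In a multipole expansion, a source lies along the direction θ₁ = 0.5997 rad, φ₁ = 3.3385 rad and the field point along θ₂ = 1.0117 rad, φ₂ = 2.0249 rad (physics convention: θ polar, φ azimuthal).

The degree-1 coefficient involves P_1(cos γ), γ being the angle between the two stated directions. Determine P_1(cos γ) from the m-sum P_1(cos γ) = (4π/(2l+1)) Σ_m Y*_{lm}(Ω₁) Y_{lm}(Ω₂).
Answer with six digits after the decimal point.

Addition theorem: P_1(cos γ) = (4π/3) Σ_m Y*_{lm}(Ω₁) Y_{lm}(Ω₂), m = −1…1:
  [-1]  conj(Y_{1,-1})(Ω₁) = -0.191227-0.038148i ; Y_{1,-1}(Ω₂) = -0.128477-0.263205i ; Δ = +0.014527+0.055233i
  [+0]  conj(Y_{1,0})(Ω₁) = +0.403344-0.000000i ; Y_{1,0}(Ω₂) = +0.259165+0.000000i ; Δ = +0.104532+0.000000i
  [+1]  conj(Y_{1,1})(Ω₁) = +0.191227-0.038148i ; Y_{1,1}(Ω₂) = +0.128477-0.263205i ; Δ = +0.014527-0.055233i
Accumulated sum +0.133587+0.000000i; after 4π/(2l+1) scaling, +0.559570+0.000000i ⇒ P_1 = 0.559570

0.559570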